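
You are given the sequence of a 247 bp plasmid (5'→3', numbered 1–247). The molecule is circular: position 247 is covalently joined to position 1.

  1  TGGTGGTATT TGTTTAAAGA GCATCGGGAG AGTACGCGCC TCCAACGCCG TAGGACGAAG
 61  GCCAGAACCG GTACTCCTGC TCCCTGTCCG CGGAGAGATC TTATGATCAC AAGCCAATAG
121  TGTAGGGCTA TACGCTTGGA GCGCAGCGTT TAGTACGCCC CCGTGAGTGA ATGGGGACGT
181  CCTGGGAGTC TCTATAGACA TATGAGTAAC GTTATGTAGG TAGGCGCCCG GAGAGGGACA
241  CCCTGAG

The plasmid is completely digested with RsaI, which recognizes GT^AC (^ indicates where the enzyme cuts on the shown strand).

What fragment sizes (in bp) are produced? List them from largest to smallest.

RsaI sites (GTAC) start at positions 32, 71, 153.
RsaI cuts after base 2 of each site, so after positions 33, 72, 154.
Circular molecule, 3 cuts → 3 fragments:
  34–72 → 39 bp
  73–154 → 82 bp
  155–247 then 1–33 → 93 + 33 = 126 bp
Sorted largest to smallest: 126, 82, 39 bp.

126, 82, 39 bp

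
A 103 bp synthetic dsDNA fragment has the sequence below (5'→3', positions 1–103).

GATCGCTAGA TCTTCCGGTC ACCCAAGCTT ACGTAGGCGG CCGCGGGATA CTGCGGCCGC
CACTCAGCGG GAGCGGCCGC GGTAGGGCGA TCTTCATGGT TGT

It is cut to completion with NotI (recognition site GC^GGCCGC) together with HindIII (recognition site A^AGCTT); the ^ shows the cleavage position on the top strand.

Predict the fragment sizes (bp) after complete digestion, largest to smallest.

29, 25, 20, 16, 13 bp

NotI sites (GCGGCCGC) start at positions 37, 53, 73.
NotI cuts after base 2 of each site, so after positions 38, 54, 74.
The HindIII site (AAGCTT) starts at position 25.
HindIII cuts after the first base of each site, so after position 25.
Combined cut positions: 25, 38, 54, 74.
Linear molecule, 4 cuts → 5 fragments:
  1–25 → 25 bp
  26–38 → 13 bp
  39–54 → 16 bp
  55–74 → 20 bp
  75–103 → 29 bp
Sorted largest to smallest: 29, 25, 20, 16, 13 bp.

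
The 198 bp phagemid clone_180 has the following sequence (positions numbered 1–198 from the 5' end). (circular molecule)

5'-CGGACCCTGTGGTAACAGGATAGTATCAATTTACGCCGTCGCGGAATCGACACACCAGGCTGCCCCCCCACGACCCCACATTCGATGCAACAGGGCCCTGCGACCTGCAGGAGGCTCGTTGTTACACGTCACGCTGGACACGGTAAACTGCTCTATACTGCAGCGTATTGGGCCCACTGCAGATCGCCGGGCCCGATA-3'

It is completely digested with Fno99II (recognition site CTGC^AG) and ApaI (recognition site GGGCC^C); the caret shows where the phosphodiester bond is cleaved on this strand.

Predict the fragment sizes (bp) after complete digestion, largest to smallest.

102, 53, 13, 13, 11, 6 bp

Fno99II sites (CTGCAG) start at positions 105, 158, 177.
Fno99II cuts after base 4 of each site, so after positions 108, 161, 180.
ApaI sites (GGGCCC) start at positions 93, 170, 189.
ApaI cuts after base 5 of each site (before the last base), so after positions 97, 174, 193.
Combined cut positions: 97, 108, 161, 174, 180, 193.
Circular molecule, 6 cuts → 6 fragments:
  98–108 → 11 bp
  109–161 → 53 bp
  162–174 → 13 bp
  175–180 → 6 bp
  181–193 → 13 bp
  194–198 then 1–97 → 5 + 97 = 102 bp
Sorted largest to smallest: 102, 53, 13, 13, 11, 6 bp.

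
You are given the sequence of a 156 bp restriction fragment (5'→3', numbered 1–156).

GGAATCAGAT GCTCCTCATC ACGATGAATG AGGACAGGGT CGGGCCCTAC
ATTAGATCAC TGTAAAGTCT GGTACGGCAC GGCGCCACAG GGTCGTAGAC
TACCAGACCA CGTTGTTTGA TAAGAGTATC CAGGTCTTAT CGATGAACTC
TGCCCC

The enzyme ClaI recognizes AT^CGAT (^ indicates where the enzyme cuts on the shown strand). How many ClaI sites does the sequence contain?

1

ATCGAT occurs starting at position 139.
ClaI cuts at 1 site.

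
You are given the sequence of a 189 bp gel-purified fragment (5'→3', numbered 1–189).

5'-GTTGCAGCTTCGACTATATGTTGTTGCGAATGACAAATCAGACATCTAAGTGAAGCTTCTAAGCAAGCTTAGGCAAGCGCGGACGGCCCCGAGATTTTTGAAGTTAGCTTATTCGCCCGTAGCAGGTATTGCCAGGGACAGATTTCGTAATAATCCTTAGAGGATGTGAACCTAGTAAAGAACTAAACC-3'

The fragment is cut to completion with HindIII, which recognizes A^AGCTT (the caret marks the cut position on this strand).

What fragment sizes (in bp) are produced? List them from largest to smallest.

HindIII sites (AAGCTT) start at positions 53, 65.
HindIII cuts after the first base of each site, so after positions 53, 65.
Linear molecule, 2 cuts → 3 fragments:
  1–53 → 53 bp
  54–65 → 12 bp
  66–189 → 124 bp
Sorted largest to smallest: 124, 53, 12 bp.

124, 53, 12 bp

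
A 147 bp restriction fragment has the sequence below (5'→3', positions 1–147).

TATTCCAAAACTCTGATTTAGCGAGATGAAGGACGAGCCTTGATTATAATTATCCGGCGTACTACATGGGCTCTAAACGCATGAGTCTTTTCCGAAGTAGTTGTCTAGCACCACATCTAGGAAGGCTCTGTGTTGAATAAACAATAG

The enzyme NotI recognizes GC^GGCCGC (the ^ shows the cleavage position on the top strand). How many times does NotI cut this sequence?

No occurrence of GCGGCCGC is present in the sequence.
NotI does not cut: 0 sites.

0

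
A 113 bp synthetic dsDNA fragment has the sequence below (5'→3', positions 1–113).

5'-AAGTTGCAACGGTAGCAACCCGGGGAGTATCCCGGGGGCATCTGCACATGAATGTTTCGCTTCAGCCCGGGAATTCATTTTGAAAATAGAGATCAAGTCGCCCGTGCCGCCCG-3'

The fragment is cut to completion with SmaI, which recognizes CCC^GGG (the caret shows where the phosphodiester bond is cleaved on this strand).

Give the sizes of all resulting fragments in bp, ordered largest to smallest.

45, 35, 21, 12 bp

SmaI sites (CCCGGG) start at positions 19, 31, 66.
SmaI cuts after base 3 of each site, so after positions 21, 33, 68.
Linear molecule, 3 cuts → 4 fragments:
  1–21 → 21 bp
  22–33 → 12 bp
  34–68 → 35 bp
  69–113 → 45 bp
Sorted largest to smallest: 45, 35, 21, 12 bp.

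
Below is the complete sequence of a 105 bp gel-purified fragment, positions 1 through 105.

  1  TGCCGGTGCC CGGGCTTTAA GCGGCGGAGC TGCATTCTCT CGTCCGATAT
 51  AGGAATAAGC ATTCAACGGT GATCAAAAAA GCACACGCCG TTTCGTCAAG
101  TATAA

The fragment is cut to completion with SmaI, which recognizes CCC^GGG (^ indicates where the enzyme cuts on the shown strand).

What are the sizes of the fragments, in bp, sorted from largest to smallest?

94, 11 bp

The SmaI site (CCCGGG) starts at position 9.
SmaI cuts after base 3 of each site, so after position 11.
Linear molecule, 1 cut → 2 fragments:
  1–11 → 11 bp
  12–105 → 94 bp
Sorted largest to smallest: 94, 11 bp.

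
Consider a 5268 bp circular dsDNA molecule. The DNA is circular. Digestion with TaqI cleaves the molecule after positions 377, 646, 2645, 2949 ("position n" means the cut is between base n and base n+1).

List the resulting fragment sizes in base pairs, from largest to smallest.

2696, 1999, 304, 269 bp

Circular molecule, 4 cuts → 4 fragments:
  646 − 377 = 269 bp
  2645 − 646 = 1999 bp
  2949 − 2645 = 304 bp
  wrap: 5268 − 2949 + 377 = 2696 bp
Sorted largest to smallest: 2696, 1999, 304, 269 bp.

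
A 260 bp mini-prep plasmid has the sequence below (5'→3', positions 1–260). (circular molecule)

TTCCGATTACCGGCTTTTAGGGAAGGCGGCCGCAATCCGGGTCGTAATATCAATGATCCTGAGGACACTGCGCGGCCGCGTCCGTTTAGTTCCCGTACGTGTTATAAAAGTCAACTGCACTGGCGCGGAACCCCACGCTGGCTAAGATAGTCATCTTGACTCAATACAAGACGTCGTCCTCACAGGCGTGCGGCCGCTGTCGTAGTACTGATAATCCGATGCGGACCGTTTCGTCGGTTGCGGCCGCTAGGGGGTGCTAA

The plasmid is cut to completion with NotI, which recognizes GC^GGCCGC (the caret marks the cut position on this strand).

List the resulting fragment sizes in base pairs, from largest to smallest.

118, 50, 46, 46 bp

NotI sites (GCGGCCGC) start at positions 26, 72, 190, 240.
NotI cuts after base 2 of each site, so after positions 27, 73, 191, 241.
Circular molecule, 4 cuts → 4 fragments:
  28–73 → 46 bp
  74–191 → 118 bp
  192–241 → 50 bp
  242–260 then 1–27 → 19 + 27 = 46 bp
Sorted largest to smallest: 118, 50, 46, 46 bp.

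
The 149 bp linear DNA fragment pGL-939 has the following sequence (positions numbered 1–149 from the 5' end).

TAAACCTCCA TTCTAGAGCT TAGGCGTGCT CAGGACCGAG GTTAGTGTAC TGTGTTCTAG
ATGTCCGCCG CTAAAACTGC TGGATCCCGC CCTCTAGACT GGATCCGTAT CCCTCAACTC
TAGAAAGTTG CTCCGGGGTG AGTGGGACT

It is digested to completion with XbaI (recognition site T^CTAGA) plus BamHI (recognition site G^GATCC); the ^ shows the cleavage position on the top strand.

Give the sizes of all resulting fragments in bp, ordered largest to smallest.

XbaI sites (TCTAGA) start at positions 12, 56, 93, 119.
XbaI cuts after the first base of each site, so after positions 12, 56, 93, 119.
BamHI sites (GGATCC) start at positions 82, 101.
BamHI cuts after the first base of each site, so after positions 82, 101.
Combined cut positions: 12, 56, 82, 93, 101, 119.
Linear molecule, 6 cuts → 7 fragments:
  1–12 → 12 bp
  13–56 → 44 bp
  57–82 → 26 bp
  83–93 → 11 bp
  94–101 → 8 bp
  102–119 → 18 bp
  120–149 → 30 bp
Sorted largest to smallest: 44, 30, 26, 18, 12, 11, 8 bp.

44, 30, 26, 18, 12, 11, 8 bp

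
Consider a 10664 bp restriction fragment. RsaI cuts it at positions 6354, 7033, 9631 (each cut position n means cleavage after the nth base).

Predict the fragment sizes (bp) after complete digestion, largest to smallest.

6354, 2598, 1033, 679 bp

Linear molecule, 3 cuts → 4 fragments:
  6354 − 0 = 6354 bp
  7033 − 6354 = 679 bp
  9631 − 7033 = 2598 bp
  10664 − 9631 = 1033 bp
Sorted largest to smallest: 6354, 2598, 1033, 679 bp.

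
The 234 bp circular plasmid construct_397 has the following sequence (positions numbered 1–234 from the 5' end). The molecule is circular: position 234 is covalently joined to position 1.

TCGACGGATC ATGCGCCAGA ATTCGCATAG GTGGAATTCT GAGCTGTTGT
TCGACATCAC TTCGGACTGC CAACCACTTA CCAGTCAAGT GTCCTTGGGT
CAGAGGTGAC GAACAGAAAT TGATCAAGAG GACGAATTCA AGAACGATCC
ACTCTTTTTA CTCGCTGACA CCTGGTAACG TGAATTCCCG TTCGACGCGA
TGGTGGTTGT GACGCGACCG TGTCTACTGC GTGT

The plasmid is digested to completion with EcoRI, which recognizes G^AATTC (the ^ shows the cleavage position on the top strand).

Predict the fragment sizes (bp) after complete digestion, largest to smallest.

100, 71, 48, 15 bp

EcoRI sites (GAATTC) start at positions 19, 34, 134, 182.
EcoRI cuts after the first base of each site, so after positions 19, 34, 134, 182.
Circular molecule, 4 cuts → 4 fragments:
  20–34 → 15 bp
  35–134 → 100 bp
  135–182 → 48 bp
  183–234 then 1–19 → 52 + 19 = 71 bp
Sorted largest to smallest: 100, 71, 48, 15 bp.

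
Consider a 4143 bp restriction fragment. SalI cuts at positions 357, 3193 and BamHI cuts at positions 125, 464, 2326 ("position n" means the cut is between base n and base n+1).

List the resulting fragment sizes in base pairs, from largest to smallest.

Combined cut positions (sorted): 125, 357, 464, 2326, 3193.
Linear molecule, 5 cuts → 6 fragments:
  125 − 0 = 125 bp
  357 − 125 = 232 bp
  464 − 357 = 107 bp
  2326 − 464 = 1862 bp
  3193 − 2326 = 867 bp
  4143 − 3193 = 950 bp
Sorted largest to smallest: 1862, 950, 867, 232, 125, 107 bp.

1862, 950, 867, 232, 125, 107 bp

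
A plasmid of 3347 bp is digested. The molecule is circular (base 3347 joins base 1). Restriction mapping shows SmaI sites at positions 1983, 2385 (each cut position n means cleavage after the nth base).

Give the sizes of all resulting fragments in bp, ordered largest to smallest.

2945, 402 bp

Circular molecule, 2 cuts → 2 fragments:
  2385 − 1983 = 402 bp
  wrap: 3347 − 2385 + 1983 = 2945 bp
Sorted largest to smallest: 2945, 402 bp.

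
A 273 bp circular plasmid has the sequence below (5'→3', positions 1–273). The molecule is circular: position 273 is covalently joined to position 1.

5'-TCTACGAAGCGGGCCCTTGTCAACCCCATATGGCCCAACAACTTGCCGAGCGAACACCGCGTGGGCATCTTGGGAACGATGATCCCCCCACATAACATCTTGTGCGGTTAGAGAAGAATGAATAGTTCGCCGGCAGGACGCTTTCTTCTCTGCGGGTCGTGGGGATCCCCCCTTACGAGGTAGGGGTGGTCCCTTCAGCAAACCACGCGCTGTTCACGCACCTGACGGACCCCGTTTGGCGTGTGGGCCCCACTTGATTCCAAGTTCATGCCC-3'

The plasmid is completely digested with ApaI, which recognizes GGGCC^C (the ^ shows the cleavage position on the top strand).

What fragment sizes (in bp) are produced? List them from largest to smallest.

234, 39 bp

ApaI sites (GGGCCC) start at positions 11, 245.
ApaI cuts after base 5 of each site (before the last base), so after positions 15, 249.
Circular molecule, 2 cuts → 2 fragments:
  16–249 → 234 bp
  250–273 then 1–15 → 24 + 15 = 39 bp
Sorted largest to smallest: 234, 39 bp.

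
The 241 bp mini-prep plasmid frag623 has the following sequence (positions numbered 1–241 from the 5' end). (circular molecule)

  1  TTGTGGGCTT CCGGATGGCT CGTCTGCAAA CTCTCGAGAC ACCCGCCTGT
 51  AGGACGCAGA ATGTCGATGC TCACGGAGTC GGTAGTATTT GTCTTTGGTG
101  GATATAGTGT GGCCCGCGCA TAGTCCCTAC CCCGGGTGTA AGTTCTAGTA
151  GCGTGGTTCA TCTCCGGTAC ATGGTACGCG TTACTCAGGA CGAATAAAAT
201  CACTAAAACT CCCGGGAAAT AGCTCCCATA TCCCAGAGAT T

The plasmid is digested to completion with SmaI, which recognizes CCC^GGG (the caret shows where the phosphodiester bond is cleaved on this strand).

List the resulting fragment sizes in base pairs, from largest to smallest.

SmaI sites (CCCGGG) start at positions 131, 211.
SmaI cuts after base 3 of each site, so after positions 133, 213.
Circular molecule, 2 cuts → 2 fragments:
  134–213 → 80 bp
  214–241 then 1–133 → 28 + 133 = 161 bp
Sorted largest to smallest: 161, 80 bp.

161, 80 bp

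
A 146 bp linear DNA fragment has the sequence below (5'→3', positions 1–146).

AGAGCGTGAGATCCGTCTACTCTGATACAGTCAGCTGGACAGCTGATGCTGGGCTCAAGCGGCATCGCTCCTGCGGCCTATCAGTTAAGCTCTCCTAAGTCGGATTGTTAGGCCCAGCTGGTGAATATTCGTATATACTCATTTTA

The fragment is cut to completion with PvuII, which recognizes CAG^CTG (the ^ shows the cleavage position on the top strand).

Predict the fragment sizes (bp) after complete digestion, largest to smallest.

75, 34, 29, 8 bp

PvuII sites (CAGCTG) start at positions 32, 40, 115.
PvuII cuts after base 3 of each site, so after positions 34, 42, 117.
Linear molecule, 3 cuts → 4 fragments:
  1–34 → 34 bp
  35–42 → 8 bp
  43–117 → 75 bp
  118–146 → 29 bp
Sorted largest to smallest: 75, 34, 29, 8 bp.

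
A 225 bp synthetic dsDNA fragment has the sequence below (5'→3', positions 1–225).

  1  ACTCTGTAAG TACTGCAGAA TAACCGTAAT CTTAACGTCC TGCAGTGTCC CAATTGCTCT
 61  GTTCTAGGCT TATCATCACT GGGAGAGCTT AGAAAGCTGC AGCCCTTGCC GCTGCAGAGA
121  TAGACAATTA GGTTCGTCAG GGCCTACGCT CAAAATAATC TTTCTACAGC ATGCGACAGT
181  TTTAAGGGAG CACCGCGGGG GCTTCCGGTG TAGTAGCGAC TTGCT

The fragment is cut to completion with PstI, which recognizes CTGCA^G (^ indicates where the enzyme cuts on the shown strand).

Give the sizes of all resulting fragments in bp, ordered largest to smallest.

109, 57, 27, 17, 15 bp

PstI sites (CTGCAG) start at positions 13, 40, 97, 112.
PstI cuts after base 5 of each site (before the last base), so after positions 17, 44, 101, 116.
Linear molecule, 4 cuts → 5 fragments:
  1–17 → 17 bp
  18–44 → 27 bp
  45–101 → 57 bp
  102–116 → 15 bp
  117–225 → 109 bp
Sorted largest to smallest: 109, 57, 27, 17, 15 bp.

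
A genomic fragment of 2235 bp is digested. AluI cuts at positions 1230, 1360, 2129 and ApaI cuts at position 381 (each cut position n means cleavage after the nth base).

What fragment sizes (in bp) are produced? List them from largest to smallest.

Combined cut positions (sorted): 381, 1230, 1360, 2129.
Linear molecule, 4 cuts → 5 fragments:
  381 − 0 = 381 bp
  1230 − 381 = 849 bp
  1360 − 1230 = 130 bp
  2129 − 1360 = 769 bp
  2235 − 2129 = 106 bp
Sorted largest to smallest: 849, 769, 381, 130, 106 bp.

849, 769, 381, 130, 106 bp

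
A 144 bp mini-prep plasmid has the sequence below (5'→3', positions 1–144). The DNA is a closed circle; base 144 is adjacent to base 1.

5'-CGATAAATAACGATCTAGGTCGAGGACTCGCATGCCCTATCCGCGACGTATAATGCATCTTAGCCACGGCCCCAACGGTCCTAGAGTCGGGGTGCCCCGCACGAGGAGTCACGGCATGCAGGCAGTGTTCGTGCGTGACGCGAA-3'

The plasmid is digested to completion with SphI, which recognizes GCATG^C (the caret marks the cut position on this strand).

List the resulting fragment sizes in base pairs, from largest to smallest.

SphI sites (GCATGC) start at positions 30, 114.
SphI cuts after base 5 of each site (before the last base), so after positions 34, 118.
Circular molecule, 2 cuts → 2 fragments:
  35–118 → 84 bp
  119–144 then 1–34 → 26 + 34 = 60 bp
Sorted largest to smallest: 84, 60 bp.

84, 60 bp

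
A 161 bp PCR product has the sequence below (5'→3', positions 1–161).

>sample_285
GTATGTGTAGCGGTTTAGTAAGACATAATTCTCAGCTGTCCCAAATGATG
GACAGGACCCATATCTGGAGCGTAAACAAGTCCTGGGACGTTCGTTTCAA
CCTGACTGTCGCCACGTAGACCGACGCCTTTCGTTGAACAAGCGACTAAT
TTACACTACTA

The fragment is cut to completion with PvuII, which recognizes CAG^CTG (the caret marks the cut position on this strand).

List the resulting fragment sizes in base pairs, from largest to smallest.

126, 35 bp

The PvuII site (CAGCTG) starts at position 33.
PvuII cuts after base 3 of each site, so after position 35.
Linear molecule, 1 cut → 2 fragments:
  1–35 → 35 bp
  36–161 → 126 bp
Sorted largest to smallest: 126, 35 bp.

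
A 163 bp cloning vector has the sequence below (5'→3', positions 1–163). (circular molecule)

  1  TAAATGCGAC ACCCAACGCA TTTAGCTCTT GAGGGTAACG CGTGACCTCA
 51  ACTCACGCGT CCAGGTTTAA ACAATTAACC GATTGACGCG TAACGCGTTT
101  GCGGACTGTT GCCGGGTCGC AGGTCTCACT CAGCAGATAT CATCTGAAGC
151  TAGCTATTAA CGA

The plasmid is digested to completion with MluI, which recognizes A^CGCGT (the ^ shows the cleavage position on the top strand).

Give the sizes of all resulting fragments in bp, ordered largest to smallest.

MluI sites (ACGCGT) start at positions 38, 55, 86, 93.
MluI cuts after the first base of each site, so after positions 38, 55, 86, 93.
Circular molecule, 4 cuts → 4 fragments:
  39–55 → 17 bp
  56–86 → 31 bp
  87–93 → 7 bp
  94–163 then 1–38 → 70 + 38 = 108 bp
Sorted largest to smallest: 108, 31, 17, 7 bp.

108, 31, 17, 7 bp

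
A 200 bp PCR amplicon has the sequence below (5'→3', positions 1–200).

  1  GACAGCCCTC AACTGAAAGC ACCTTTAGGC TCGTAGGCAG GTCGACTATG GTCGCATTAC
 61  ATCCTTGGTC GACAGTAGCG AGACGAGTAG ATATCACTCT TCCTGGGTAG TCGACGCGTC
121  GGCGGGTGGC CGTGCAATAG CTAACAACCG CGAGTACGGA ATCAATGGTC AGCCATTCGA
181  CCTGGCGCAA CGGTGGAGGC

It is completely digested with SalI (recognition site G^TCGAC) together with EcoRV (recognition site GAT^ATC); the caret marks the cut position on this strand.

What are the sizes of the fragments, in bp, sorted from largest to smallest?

SalI sites (GTCGAC) start at positions 41, 68, 110.
SalI cuts after the first base of each site, so after positions 41, 68, 110.
The EcoRV site (GATATC) starts at position 90.
EcoRV cuts after base 3 of each site, so after position 92.
Combined cut positions: 41, 68, 92, 110.
Linear molecule, 4 cuts → 5 fragments:
  1–41 → 41 bp
  42–68 → 27 bp
  69–92 → 24 bp
  93–110 → 18 bp
  111–200 → 90 bp
Sorted largest to smallest: 90, 41, 27, 24, 18 bp.

90, 41, 27, 24, 18 bp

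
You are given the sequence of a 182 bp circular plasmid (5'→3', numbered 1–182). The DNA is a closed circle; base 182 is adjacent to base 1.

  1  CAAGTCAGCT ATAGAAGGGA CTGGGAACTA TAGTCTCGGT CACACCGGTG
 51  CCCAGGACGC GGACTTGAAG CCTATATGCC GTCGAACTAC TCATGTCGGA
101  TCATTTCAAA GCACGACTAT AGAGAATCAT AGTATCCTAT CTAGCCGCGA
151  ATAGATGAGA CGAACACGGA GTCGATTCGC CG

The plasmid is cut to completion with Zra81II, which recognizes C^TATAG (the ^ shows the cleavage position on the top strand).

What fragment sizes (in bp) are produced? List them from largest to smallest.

Zra81II sites (CTATAG) start at positions 9, 28, 117.
Zra81II cuts after the first base of each site, so after positions 9, 28, 117.
Circular molecule, 3 cuts → 3 fragments:
  10–28 → 19 bp
  29–117 → 89 bp
  118–182 then 1–9 → 65 + 9 = 74 bp
Sorted largest to smallest: 89, 74, 19 bp.

89, 74, 19 bp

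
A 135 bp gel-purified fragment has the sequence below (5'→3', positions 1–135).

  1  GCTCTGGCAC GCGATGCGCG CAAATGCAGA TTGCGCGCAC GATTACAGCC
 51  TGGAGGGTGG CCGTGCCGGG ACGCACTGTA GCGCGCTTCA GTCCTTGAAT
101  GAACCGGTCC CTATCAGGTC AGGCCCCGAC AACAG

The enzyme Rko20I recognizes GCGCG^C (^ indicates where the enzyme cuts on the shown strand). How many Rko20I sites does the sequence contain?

GCGCGC occurs starting at positions 16, 33, 81.
Rko20I cuts at 3 sites.

3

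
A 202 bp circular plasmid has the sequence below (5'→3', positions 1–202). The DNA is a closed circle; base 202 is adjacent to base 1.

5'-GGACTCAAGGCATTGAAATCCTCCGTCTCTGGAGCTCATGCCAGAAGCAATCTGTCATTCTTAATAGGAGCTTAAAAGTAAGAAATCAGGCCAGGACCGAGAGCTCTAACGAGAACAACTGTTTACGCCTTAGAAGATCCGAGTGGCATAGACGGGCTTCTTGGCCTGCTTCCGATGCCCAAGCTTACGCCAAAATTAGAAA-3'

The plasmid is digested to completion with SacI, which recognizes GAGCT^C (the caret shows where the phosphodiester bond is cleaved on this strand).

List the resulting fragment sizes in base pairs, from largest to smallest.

133, 69 bp

SacI sites (GAGCTC) start at positions 32, 101.
SacI cuts after base 5 of each site (before the last base), so after positions 36, 105.
Circular molecule, 2 cuts → 2 fragments:
  37–105 → 69 bp
  106–202 then 1–36 → 97 + 36 = 133 bp
Sorted largest to smallest: 133, 69 bp.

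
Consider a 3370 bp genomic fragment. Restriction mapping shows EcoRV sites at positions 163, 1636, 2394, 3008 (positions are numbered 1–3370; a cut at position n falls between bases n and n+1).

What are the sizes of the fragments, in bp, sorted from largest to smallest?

1473, 758, 614, 362, 163 bp

Linear molecule, 4 cuts → 5 fragments:
  163 − 0 = 163 bp
  1636 − 163 = 1473 bp
  2394 − 1636 = 758 bp
  3008 − 2394 = 614 bp
  3370 − 3008 = 362 bp
Sorted largest to smallest: 1473, 758, 614, 362, 163 bp.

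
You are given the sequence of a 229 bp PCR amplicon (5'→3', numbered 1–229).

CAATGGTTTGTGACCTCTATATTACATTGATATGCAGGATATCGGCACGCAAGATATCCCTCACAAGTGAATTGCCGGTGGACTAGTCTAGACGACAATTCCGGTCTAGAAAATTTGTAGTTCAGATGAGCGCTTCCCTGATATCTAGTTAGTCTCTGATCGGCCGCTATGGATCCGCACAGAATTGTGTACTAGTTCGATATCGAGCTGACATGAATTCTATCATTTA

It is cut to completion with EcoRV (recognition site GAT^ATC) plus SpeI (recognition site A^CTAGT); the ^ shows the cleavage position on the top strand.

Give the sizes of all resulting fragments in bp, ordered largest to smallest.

60, 49, 40, 28, 27, 15, 10 bp

EcoRV sites (GATATC) start at positions 38, 53, 140, 199.
EcoRV cuts after base 3 of each site, so after positions 40, 55, 142, 201.
SpeI sites (ACTAGT) start at positions 82, 191.
SpeI cuts after the first base of each site, so after positions 82, 191.
Combined cut positions: 40, 55, 82, 142, 191, 201.
Linear molecule, 6 cuts → 7 fragments:
  1–40 → 40 bp
  41–55 → 15 bp
  56–82 → 27 bp
  83–142 → 60 bp
  143–191 → 49 bp
  192–201 → 10 bp
  202–229 → 28 bp
Sorted largest to smallest: 60, 49, 40, 28, 27, 15, 10 bp.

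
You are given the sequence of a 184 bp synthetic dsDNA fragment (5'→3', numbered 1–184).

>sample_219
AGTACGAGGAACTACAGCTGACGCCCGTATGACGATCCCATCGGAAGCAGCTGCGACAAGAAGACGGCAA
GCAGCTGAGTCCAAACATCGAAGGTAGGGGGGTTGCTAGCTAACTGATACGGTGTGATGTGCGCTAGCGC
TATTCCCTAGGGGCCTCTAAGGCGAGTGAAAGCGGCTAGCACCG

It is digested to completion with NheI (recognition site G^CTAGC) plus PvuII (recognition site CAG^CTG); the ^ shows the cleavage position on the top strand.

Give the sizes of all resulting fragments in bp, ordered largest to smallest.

42, 33, 31, 28, 24, 17, 9 bp

NheI sites (GCTAGC) start at positions 105, 133, 175.
NheI cuts after the first base of each site, so after positions 105, 133, 175.
PvuII sites (CAGCTG) start at positions 15, 48, 72.
PvuII cuts after base 3 of each site, so after positions 17, 50, 74.
Combined cut positions: 17, 50, 74, 105, 133, 175.
Linear molecule, 6 cuts → 7 fragments:
  1–17 → 17 bp
  18–50 → 33 bp
  51–74 → 24 bp
  75–105 → 31 bp
  106–133 → 28 bp
  134–175 → 42 bp
  176–184 → 9 bp
Sorted largest to smallest: 42, 33, 31, 28, 24, 17, 9 bp.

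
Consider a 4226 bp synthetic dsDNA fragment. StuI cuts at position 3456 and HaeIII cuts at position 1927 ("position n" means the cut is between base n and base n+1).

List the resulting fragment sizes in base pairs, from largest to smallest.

Combined cut positions (sorted): 1927, 3456.
Linear molecule, 2 cuts → 3 fragments:
  1927 − 0 = 1927 bp
  3456 − 1927 = 1529 bp
  4226 − 3456 = 770 bp
Sorted largest to smallest: 1927, 1529, 770 bp.

1927, 1529, 770 bp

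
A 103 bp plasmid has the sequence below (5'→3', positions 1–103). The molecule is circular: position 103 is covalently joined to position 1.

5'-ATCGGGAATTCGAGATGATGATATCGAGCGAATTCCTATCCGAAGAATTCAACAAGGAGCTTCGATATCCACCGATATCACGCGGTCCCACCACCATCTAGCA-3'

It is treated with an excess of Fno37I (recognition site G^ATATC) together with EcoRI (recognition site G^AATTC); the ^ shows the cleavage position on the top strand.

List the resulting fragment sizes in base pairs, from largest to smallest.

35, 19, 15, 14, 10, 10 bp

Fno37I sites (GATATC) start at positions 20, 64, 74.
Fno37I cuts after the first base of each site, so after positions 20, 64, 74.
EcoRI sites (GAATTC) start at positions 6, 30, 45.
EcoRI cuts after the first base of each site, so after positions 6, 30, 45.
Combined cut positions: 6, 20, 30, 45, 64, 74.
Circular molecule, 6 cuts → 6 fragments:
  7–20 → 14 bp
  21–30 → 10 bp
  31–45 → 15 bp
  46–64 → 19 bp
  65–74 → 10 bp
  75–103 then 1–6 → 29 + 6 = 35 bp
Sorted largest to smallest: 35, 19, 15, 14, 10, 10 bp.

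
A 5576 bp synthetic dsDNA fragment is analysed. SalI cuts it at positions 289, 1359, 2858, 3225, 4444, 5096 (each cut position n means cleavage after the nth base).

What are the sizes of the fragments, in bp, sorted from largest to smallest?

Linear molecule, 6 cuts → 7 fragments:
  289 − 0 = 289 bp
  1359 − 289 = 1070 bp
  2858 − 1359 = 1499 bp
  3225 − 2858 = 367 bp
  4444 − 3225 = 1219 bp
  5096 − 4444 = 652 bp
  5576 − 5096 = 480 bp
Sorted largest to smallest: 1499, 1219, 1070, 652, 480, 367, 289 bp.

1499, 1219, 1070, 652, 480, 367, 289 bp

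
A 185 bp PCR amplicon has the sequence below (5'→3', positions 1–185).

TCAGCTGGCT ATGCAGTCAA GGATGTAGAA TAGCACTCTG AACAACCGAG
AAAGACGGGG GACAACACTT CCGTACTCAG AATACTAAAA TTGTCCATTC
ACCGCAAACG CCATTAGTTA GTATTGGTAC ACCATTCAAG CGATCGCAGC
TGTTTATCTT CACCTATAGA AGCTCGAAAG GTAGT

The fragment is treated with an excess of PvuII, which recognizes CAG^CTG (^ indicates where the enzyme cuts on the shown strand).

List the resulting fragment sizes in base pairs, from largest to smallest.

145, 36, 4 bp

PvuII sites (CAGCTG) start at positions 2, 147.
PvuII cuts after base 3 of each site, so after positions 4, 149.
Linear molecule, 2 cuts → 3 fragments:
  1–4 → 4 bp
  5–149 → 145 bp
  150–185 → 36 bp
Sorted largest to smallest: 145, 36, 4 bp.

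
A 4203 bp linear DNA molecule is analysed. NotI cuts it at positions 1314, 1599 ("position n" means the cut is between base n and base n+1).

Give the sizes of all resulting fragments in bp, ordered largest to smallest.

2604, 1314, 285 bp

Linear molecule, 2 cuts → 3 fragments:
  1314 − 0 = 1314 bp
  1599 − 1314 = 285 bp
  4203 − 1599 = 2604 bp
Sorted largest to smallest: 2604, 1314, 285 bp.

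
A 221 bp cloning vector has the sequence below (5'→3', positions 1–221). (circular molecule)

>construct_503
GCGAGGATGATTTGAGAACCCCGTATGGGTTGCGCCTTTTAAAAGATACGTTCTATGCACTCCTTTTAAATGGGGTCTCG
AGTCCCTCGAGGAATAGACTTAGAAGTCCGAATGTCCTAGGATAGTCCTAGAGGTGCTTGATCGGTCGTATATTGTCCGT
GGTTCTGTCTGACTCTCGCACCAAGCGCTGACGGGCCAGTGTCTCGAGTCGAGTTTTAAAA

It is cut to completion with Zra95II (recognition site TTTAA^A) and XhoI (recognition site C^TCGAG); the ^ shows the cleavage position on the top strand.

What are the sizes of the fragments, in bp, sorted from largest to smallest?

117, 44, 27, 16, 9, 8 bp

Zra95II sites (TTTAAA) start at positions 38, 65, 215.
Zra95II cuts after base 5 of each site (before the last base), so after positions 42, 69, 219.
XhoI sites (CTCGAG) start at positions 77, 86, 203.
XhoI cuts after the first base of each site, so after positions 77, 86, 203.
Combined cut positions: 42, 69, 77, 86, 203, 219.
Circular molecule, 6 cuts → 6 fragments:
  43–69 → 27 bp
  70–77 → 8 bp
  78–86 → 9 bp
  87–203 → 117 bp
  204–219 → 16 bp
  220–221 then 1–42 → 2 + 42 = 44 bp
Sorted largest to smallest: 117, 44, 27, 16, 9, 8 bp.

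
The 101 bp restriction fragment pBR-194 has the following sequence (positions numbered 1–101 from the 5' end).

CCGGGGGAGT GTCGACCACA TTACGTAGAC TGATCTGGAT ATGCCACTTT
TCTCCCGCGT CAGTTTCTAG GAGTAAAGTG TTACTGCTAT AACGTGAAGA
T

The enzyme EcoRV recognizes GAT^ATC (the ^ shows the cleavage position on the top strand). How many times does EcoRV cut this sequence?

0

No occurrence of GATATC is present in the sequence.
EcoRV does not cut: 0 sites.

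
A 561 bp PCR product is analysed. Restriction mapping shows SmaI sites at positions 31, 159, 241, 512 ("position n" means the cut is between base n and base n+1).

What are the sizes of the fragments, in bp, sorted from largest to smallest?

271, 128, 82, 49, 31 bp

Linear molecule, 4 cuts → 5 fragments:
  31 − 0 = 31 bp
  159 − 31 = 128 bp
  241 − 159 = 82 bp
  512 − 241 = 271 bp
  561 − 512 = 49 bp
Sorted largest to smallest: 271, 128, 82, 49, 31 bp.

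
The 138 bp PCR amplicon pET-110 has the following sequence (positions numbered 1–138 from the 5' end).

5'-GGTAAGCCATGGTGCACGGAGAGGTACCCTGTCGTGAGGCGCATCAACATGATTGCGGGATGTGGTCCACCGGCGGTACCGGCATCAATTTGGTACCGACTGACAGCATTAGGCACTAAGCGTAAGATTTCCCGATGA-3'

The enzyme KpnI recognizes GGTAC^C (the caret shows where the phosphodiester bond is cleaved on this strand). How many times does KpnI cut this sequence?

GGTACC occurs starting at positions 23, 75, 92.
KpnI cuts at 3 sites.

3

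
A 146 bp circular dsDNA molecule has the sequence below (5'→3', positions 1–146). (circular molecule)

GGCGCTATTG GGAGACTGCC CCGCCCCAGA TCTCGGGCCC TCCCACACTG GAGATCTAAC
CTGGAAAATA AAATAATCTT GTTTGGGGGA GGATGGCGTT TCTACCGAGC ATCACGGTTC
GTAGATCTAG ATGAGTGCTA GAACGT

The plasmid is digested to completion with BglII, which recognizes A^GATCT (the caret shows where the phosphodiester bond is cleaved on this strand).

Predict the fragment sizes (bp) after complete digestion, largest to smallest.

BglII sites (AGATCT) start at positions 28, 52, 123.
BglII cuts after the first base of each site, so after positions 28, 52, 123.
Circular molecule, 3 cuts → 3 fragments:
  29–52 → 24 bp
  53–123 → 71 bp
  124–146 then 1–28 → 23 + 28 = 51 bp
Sorted largest to smallest: 71, 51, 24 bp.

71, 51, 24 bp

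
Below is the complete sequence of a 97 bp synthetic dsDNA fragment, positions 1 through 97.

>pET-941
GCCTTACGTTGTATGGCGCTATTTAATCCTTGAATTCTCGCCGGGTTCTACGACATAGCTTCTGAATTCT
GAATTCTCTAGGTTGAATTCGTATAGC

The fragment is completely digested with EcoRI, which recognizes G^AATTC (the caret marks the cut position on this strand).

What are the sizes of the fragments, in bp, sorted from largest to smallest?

EcoRI sites (GAATTC) start at positions 32, 64, 71, 85.
EcoRI cuts after the first base of each site, so after positions 32, 64, 71, 85.
Linear molecule, 4 cuts → 5 fragments:
  1–32 → 32 bp
  33–64 → 32 bp
  65–71 → 7 bp
  72–85 → 14 bp
  86–97 → 12 bp
Sorted largest to smallest: 32, 32, 14, 12, 7 bp.

32, 32, 14, 12, 7 bp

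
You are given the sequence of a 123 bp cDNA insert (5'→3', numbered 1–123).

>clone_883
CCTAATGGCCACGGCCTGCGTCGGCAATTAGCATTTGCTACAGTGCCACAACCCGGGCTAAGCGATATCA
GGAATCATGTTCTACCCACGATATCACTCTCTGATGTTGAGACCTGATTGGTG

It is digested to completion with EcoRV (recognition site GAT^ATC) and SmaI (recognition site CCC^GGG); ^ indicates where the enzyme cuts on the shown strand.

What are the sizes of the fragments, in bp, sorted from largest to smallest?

EcoRV sites (GATATC) start at positions 64, 90.
EcoRV cuts after base 3 of each site, so after positions 66, 92.
The SmaI site (CCCGGG) starts at position 52.
SmaI cuts after base 3 of each site, so after position 54.
Combined cut positions: 54, 66, 92.
Linear molecule, 3 cuts → 4 fragments:
  1–54 → 54 bp
  55–66 → 12 bp
  67–92 → 26 bp
  93–123 → 31 bp
Sorted largest to smallest: 54, 31, 26, 12 bp.

54, 31, 26, 12 bp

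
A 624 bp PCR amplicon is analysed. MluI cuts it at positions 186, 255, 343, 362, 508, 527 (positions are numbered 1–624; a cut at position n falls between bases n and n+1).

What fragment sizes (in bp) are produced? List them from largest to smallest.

Linear molecule, 6 cuts → 7 fragments:
  186 − 0 = 186 bp
  255 − 186 = 69 bp
  343 − 255 = 88 bp
  362 − 343 = 19 bp
  508 − 362 = 146 bp
  527 − 508 = 19 bp
  624 − 527 = 97 bp
Sorted largest to smallest: 186, 146, 97, 88, 69, 19, 19 bp.

186, 146, 97, 88, 69, 19, 19 bp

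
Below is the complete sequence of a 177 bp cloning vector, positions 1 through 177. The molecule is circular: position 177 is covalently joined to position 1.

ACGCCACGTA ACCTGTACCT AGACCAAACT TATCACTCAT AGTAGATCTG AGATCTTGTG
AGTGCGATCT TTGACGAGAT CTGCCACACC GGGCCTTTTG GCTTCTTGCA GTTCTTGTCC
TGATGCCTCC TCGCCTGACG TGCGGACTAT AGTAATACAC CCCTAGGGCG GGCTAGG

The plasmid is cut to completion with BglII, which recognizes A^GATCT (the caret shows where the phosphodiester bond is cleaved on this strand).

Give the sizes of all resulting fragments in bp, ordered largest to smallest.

144, 26, 7 bp

BglII sites (AGATCT) start at positions 44, 51, 77.
BglII cuts after the first base of each site, so after positions 44, 51, 77.
Circular molecule, 3 cuts → 3 fragments:
  45–51 → 7 bp
  52–77 → 26 bp
  78–177 then 1–44 → 100 + 44 = 144 bp
Sorted largest to smallest: 144, 26, 7 bp.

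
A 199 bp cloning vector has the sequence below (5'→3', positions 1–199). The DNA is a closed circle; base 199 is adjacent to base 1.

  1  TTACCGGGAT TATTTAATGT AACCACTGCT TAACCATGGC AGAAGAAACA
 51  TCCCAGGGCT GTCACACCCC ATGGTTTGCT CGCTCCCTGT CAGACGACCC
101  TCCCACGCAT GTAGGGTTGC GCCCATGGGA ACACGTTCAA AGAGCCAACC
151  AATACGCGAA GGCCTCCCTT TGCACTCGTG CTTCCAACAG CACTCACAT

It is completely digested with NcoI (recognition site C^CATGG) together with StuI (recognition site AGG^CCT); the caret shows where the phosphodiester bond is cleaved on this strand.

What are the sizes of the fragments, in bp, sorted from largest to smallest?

NcoI sites (CCATGG) start at positions 34, 69, 123.
NcoI cuts after the first base of each site, so after positions 34, 69, 123.
The StuI site (AGGCCT) starts at position 160.
StuI cuts after base 3 of each site, so after position 162.
Combined cut positions: 34, 69, 123, 162.
Circular molecule, 4 cuts → 4 fragments:
  35–69 → 35 bp
  70–123 → 54 bp
  124–162 → 39 bp
  163–199 then 1–34 → 37 + 34 = 71 bp
Sorted largest to smallest: 71, 54, 39, 35 bp.

71, 54, 39, 35 bp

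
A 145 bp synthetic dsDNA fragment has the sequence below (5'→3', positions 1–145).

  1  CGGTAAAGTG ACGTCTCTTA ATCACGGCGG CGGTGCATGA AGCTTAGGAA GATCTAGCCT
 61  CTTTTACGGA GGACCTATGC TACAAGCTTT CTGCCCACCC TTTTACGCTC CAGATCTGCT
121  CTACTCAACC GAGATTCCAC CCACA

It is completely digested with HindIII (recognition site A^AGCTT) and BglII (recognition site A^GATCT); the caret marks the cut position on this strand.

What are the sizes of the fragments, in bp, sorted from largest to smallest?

40, 34, 33, 28, 10 bp

HindIII sites (AAGCTT) start at positions 40, 84.
HindIII cuts after the first base of each site, so after positions 40, 84.
BglII sites (AGATCT) start at positions 50, 112.
BglII cuts after the first base of each site, so after positions 50, 112.
Combined cut positions: 40, 50, 84, 112.
Linear molecule, 4 cuts → 5 fragments:
  1–40 → 40 bp
  41–50 → 10 bp
  51–84 → 34 bp
  85–112 → 28 bp
  113–145 → 33 bp
Sorted largest to smallest: 40, 34, 33, 28, 10 bp.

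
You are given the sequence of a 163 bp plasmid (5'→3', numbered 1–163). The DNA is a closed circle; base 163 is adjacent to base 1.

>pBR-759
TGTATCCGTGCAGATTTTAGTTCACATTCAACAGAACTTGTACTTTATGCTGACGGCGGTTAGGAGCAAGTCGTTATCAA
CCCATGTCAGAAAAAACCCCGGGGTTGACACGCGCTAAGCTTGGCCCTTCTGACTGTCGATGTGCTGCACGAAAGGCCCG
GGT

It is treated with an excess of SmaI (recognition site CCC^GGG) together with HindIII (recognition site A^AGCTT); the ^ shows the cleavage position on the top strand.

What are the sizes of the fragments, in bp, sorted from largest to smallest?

104, 42, 17 bp

SmaI sites (CCCGGG) start at positions 98, 157.
SmaI cuts after base 3 of each site, so after positions 100, 159.
The HindIII site (AAGCTT) starts at position 117.
HindIII cuts after the first base of each site, so after position 117.
Combined cut positions: 100, 117, 159.
Circular molecule, 3 cuts → 3 fragments:
  101–117 → 17 bp
  118–159 → 42 bp
  160–163 then 1–100 → 4 + 100 = 104 bp
Sorted largest to smallest: 104, 42, 17 bp.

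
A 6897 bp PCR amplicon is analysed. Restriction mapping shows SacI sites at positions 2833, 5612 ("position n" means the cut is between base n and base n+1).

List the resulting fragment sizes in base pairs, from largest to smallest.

2833, 2779, 1285 bp

Linear molecule, 2 cuts → 3 fragments:
  2833 − 0 = 2833 bp
  5612 − 2833 = 2779 bp
  6897 − 5612 = 1285 bp
Sorted largest to smallest: 2833, 2779, 1285 bp.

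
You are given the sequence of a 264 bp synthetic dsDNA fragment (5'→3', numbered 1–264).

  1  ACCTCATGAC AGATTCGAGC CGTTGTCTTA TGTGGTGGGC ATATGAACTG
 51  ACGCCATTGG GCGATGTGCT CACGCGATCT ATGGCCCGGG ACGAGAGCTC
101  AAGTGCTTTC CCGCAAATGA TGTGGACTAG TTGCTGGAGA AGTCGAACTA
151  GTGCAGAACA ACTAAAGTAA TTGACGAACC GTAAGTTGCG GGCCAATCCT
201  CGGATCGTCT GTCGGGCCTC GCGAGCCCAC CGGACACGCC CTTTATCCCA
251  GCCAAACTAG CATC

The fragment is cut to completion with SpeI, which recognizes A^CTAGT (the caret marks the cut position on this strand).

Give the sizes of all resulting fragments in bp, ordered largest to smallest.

126, 117, 21 bp

SpeI sites (ACTAGT) start at positions 126, 147.
SpeI cuts after the first base of each site, so after positions 126, 147.
Linear molecule, 2 cuts → 3 fragments:
  1–126 → 126 bp
  127–147 → 21 bp
  148–264 → 117 bp
Sorted largest to smallest: 126, 117, 21 bp.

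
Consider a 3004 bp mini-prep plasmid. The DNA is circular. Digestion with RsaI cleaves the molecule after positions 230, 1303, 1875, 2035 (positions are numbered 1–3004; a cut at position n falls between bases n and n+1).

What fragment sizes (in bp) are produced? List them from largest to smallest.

1199, 1073, 572, 160 bp

Circular molecule, 4 cuts → 4 fragments:
  1303 − 230 = 1073 bp
  1875 − 1303 = 572 bp
  2035 − 1875 = 160 bp
  wrap: 3004 − 2035 + 230 = 1199 bp
Sorted largest to smallest: 1199, 1073, 572, 160 bp.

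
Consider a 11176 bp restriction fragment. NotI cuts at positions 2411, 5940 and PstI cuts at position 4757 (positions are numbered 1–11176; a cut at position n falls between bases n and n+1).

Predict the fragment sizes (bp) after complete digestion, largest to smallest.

5236, 2411, 2346, 1183 bp

Combined cut positions (sorted): 2411, 4757, 5940.
Linear molecule, 3 cuts → 4 fragments:
  2411 − 0 = 2411 bp
  4757 − 2411 = 2346 bp
  5940 − 4757 = 1183 bp
  11176 − 5940 = 5236 bp
Sorted largest to smallest: 5236, 2411, 2346, 1183 bp.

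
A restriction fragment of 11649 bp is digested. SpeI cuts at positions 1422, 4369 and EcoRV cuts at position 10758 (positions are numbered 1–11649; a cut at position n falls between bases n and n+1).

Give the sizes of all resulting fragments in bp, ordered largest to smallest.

6389, 2947, 1422, 891 bp

Combined cut positions (sorted): 1422, 4369, 10758.
Linear molecule, 3 cuts → 4 fragments:
  1422 − 0 = 1422 bp
  4369 − 1422 = 2947 bp
  10758 − 4369 = 6389 bp
  11649 − 10758 = 891 bp
Sorted largest to smallest: 6389, 2947, 1422, 891 bp.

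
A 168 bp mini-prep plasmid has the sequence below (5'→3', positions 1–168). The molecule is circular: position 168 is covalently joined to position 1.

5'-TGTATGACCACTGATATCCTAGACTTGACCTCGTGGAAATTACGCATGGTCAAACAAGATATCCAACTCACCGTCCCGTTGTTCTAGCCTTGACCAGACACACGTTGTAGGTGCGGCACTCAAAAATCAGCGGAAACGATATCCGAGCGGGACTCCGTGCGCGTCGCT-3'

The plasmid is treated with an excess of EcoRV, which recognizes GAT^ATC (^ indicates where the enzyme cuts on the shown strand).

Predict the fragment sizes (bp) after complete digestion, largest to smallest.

80, 45, 43 bp

EcoRV sites (GATATC) start at positions 13, 58, 138.
EcoRV cuts after base 3 of each site, so after positions 15, 60, 140.
Circular molecule, 3 cuts → 3 fragments:
  16–60 → 45 bp
  61–140 → 80 bp
  141–168 then 1–15 → 28 + 15 = 43 bp
Sorted largest to smallest: 80, 45, 43 bp.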